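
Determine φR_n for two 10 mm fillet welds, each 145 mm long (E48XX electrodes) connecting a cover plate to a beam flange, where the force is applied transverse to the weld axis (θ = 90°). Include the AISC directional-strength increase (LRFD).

E48XX → F_EXX = 480 MPa.
t_e = 0.707 × 10 = 7.07 mm; A_we = 7.07 × 290 = 2050 mm².
Directional factor: 1.0 + 0.5 sin^1.5(90°) = 1.5.
F_nw = 0.6 × 480 × 1.5 = 432 MPa.
φR_n = 0.75 × 432 × 2050 × 10⁻³ = 664.3 kN.

φR_n ≈ 664 kN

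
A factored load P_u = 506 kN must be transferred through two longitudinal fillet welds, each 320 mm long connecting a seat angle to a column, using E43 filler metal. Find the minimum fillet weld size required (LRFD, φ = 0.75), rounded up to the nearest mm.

E43XX → F_EXX = 430 MPa.
Total weld length L = 640 mm.
Required throat t_e = P_u / (φ × 0.6 F_EXX × L) = 506 / (0.75 × 0.6 × 430 × 640 × 10⁻³) = 4.086 mm.
Required leg w = t_e / 0.707 = 5.779 mm → use 6 mm.

w = 6 mm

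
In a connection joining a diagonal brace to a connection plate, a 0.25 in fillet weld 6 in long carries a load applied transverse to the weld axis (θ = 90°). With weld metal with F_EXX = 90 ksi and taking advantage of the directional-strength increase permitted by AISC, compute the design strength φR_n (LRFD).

φR_n ≈ 64.4 kip

t_e = 0.707 × 0.25 = 0.1767 in; A_we = 0.1767 × 6 = 1.06 in².
Directional factor: 1.0 + 0.5 sin^1.5(90°) = 1.5.
F_nw = 0.6 × 90 × 1.5 = 81 ksi.
φR_n = 0.75 × 81 × 1.06 = 64.43 kip.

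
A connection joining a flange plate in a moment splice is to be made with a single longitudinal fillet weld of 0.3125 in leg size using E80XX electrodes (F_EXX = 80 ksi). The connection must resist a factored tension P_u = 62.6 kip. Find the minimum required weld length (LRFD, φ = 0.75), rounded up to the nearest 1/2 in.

Throat t_e = 0.707 × 0.3125 = 0.2209 in.
φr_n = 0.75 × 0.6 × 80 × 0.2209 = 7.954 kip/in.
L_req = P_u / φr_n = 62.6 / 7.954 = 7.871 in total.
Round up → use L = 8 in.

L = 8 in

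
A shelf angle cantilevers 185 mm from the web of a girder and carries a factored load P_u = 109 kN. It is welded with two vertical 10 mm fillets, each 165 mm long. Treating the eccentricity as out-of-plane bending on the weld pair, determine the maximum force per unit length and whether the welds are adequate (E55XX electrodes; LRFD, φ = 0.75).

f_max ≈ 2250 N/mm; NOT adequate

E55XX → F_EXX = 550 MPa.
L_w = 2 × 165 = 330 mm; section modulus (unit throat) S = 2 × L²/6 = 9075 mm².
Direct shear f_v = P/L_w = 109×10³/330 = 330.3 N/mm.
Moment M = P × e = 109×10³ × 185 = 20165000 N·mm; bending f_b = M/S = 2222 N/mm.
f_max = √(f_v² + f_b²) = √(330.3² + 2222²) = 2246 N/mm.
φr_n = 0.75 × 0.6 × 550 × (0.707 × 10) = 1750 N/mm → NOT adequate.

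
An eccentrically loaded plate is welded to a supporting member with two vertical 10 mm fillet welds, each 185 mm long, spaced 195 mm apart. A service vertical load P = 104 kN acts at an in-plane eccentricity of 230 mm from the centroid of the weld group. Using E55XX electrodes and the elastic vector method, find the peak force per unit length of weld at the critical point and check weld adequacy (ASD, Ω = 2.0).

E55XX → F_EXX = 550 MPa.
Total weld length L_w = 370 mm. Treat welds as unit-width lines.
Polar moment about centroid: J = 2[d³/12 + d(b/2)²] = 2[185³/12 + 185×97.5²] = 4573000 mm³.
Direct shear f_v = P/L_w = 104×10³ / 370 = 281.1 N/mm (vertical).
Torsion M = P·e = 104×10³ × 230 = 23920000 N·mm.
Critical point at (x, y) = (97.5, 92.5) from centroid. f_tx = M·y/J = 483.9 N/mm; f_ty = M·x/J = 510 N/mm.
Resultant f_max = √[f_tx² + (f_v + f_ty)²] = √[483.9² + (281.1 + 510)²] = 927.4 N/mm.
Capacity per unit length: r_n/Ω = (1/2.0) × 0.6 × 550 × (0.707 × 10) = 1167 N/mm.
927.4 ≤ 1167 → adequate.

f_max ≈ 927 N/mm; adequate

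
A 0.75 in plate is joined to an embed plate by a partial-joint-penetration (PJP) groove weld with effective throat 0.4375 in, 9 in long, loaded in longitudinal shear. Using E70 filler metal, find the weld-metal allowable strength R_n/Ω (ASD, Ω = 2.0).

E70XX → F_EXX = 70 ksi.
Effective throat (given) t_e = 0.4375 in.
A_we = 0.4375 × 9 = 3.938 in².
F_nw = 0.6 F_EXX = 42 ksi.
R_n/Ω = (42 × 3.938) / 2.0 = 82.69 kip.

R_n/Ω ≈ 82.7 kip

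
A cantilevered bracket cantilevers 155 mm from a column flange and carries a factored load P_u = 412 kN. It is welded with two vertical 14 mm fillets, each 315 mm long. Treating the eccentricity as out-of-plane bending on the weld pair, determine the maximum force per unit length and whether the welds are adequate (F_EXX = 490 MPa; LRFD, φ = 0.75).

f_max ≈ 2040 N/mm; adequate

L_w = 2 × 315 = 630 mm; section modulus (unit throat) S = 2 × L²/6 = 33080 mm².
Direct shear f_v = P/L_w = 412×10³/630 = 654 N/mm.
Moment M = P × e = 412×10³ × 155 = 63860000 N·mm; bending f_b = M/S = 1931 N/mm.
f_max = √(f_v² + f_b²) = √(654² + 1931²) = 2039 N/mm.
φr_n = 0.75 × 0.6 × 490 × (0.707 × 14) = 2183 N/mm → adequate.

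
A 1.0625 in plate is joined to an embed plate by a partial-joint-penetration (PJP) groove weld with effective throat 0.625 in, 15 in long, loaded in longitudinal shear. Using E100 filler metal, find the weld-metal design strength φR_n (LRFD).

E100XX → F_EXX = 100 ksi.
Effective throat (given) t_e = 0.625 in.
A_we = 0.625 × 15 = 9.375 in².
F_nw = 0.6 F_EXX = 60 ksi.
φR_n = 0.75 × 60 × 9.375 = 421.9 kips.

φR_n ≈ 422 kips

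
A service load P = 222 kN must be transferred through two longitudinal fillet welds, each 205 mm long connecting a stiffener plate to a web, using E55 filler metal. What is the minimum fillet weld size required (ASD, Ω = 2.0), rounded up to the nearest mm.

w = 5 mm

E55XX → F_EXX = 550 MPa.
Total weld length L = 410 mm.
Required throat t_e = P × Ω / (0.6 F_EXX × L) = 222 × 2.0 / (0.6 × 550 × 410 × 10⁻³) = 3.282 mm.
Required leg w = t_e / 0.707 = 4.642 mm → use 5 mm.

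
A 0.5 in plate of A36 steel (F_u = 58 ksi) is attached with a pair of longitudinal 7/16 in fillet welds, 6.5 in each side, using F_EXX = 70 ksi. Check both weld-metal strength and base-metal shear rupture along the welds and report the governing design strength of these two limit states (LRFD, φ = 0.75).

φR_n ≈ 127 kip (weld metal governs)

t_e = 0.707 × 0.4375 = 0.3093 in; L = 13 in.
Weld metal: φR_n = 0.75 × 0.6 × 70 × 0.3093 × 13 = 126.7 kip.
Base metal (shear rupture): φR_n = 0.75 × 0.6 × 58 × 0.5 × 13 = 169.6 kip.
Governing: weld metal.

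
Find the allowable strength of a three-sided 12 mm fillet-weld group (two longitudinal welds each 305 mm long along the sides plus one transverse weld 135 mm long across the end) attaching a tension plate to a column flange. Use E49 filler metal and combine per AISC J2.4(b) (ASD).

R_n/Ω ≈ 929 kN

E49XX → F_EXX = 490 MPa.
t_e = 0.707 × 12 = 8.484 mm.
R_nwl = 0.6 × 490 × 8.484 × 610 × 10⁻³ = 1522 kN (longitudinal, 2 welds).
R_nwt = 0.6 × 490 × 8.484 × 135 × 10⁻³ = 336.7 kN (transverse, base value).
(i) R_nwl + R_nwt = 1858 kN; (ii) 0.85 R_nwl + 1.5 R_nwt = 1798 kN.
R_n = max = 1858 kN [governs: (i)]; R_n/Ω = 929.1 kN.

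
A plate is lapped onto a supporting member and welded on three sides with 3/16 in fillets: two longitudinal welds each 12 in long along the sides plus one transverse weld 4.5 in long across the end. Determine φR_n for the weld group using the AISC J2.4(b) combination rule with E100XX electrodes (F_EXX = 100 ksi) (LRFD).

φR_n ≈ 170 kip

t_e = 0.707 × 0.1875 = 0.1326 in.
R_nwl = 0.6 × 100 × 0.1326 × 24 = 190.9 kip (longitudinal, 2 welds).
R_nwt = 0.6 × 100 × 0.1326 × 4.5 = 35.79 kip (transverse, base value).
(i) R_nwl + R_nwt = 226.7 kip; (ii) 0.85 R_nwl + 1.5 R_nwt = 215.9 kip.
R_n = max = 226.7 kip [governs: (i)]; φR_n = 170 kip.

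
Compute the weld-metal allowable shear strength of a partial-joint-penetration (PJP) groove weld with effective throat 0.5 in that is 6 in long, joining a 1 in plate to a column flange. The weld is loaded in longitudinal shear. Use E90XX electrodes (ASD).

R_n/Ω ≈ 81 kips

E90XX → F_EXX = 90 ksi.
Effective throat (given) t_e = 0.5 in.
A_we = 0.5 × 6 = 3 in².
F_nw = 0.6 F_EXX = 54 ksi.
R_n/Ω = (54 × 3) / 2.0 = 81 kips.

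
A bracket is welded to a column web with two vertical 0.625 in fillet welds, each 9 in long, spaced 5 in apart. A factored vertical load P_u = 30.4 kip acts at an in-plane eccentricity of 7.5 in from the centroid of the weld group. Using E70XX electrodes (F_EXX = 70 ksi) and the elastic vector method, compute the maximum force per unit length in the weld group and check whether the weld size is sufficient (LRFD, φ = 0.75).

Total weld length L_w = 18 in. Treat welds as unit-width lines.
Polar moment about centroid: J = 2[d³/12 + d(b/2)²] = 2[9³/12 + 9×2.5²] = 234 in³.
Direct shear f_v = P/L_w = 30.4 / 18 = 1.689 kip/in (vertical).
Torsion M = P·e = 30.4 × 7.5 = 228 kip·in.
Critical point at (x, y) = (2.5, 4.5) from centroid. f_tx = M·y/J = 4.385 kip/in; f_ty = M·x/J = 2.436 kip/in.
Resultant f_max = √[f_tx² + (f_v + f_ty)²] = √[4.385² + (1.689 + 2.436)²] = 6.02 kip/in.
Capacity per unit length: φr_n = 0.75 × 0.6 × 70 × (0.707 × 0.625) = 13.92 kip/in.
6.02 ≤ 13.92 → adequate.

f_max ≈ 6.02 kip/in; adequate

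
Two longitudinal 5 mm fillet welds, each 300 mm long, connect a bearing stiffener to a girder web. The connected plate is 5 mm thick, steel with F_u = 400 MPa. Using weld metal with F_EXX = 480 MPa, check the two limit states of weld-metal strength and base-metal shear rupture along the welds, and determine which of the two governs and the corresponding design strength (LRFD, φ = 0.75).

t_e = 0.707 × 5 = 3.535 mm; L = 600 mm.
Weld metal: φR_n = 0.75 × 0.6 × 480 × 3.535 × 600 × 10⁻³ = 458.1 kN.
Base metal (shear rupture): φR_n = 0.75 × 0.6 × 400 × 5 × 600 × 10⁻³ = 540 kN.
Governing: weld metal.

φR_n ≈ 458 kN (weld metal governs)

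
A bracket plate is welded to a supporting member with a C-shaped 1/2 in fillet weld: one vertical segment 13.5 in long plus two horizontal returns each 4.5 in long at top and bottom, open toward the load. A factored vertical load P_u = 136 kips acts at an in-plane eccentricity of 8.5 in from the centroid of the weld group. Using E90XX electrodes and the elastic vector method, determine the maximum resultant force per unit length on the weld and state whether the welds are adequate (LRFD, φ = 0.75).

f_max ≈ 17.1 kip/in; NOT adequate

E90XX → F_EXX = 90 ksi.
Total weld length L_w = 22.5 in. Treat welds as unit-width lines.
Centroid: x̄ = 2×4.5×2.25 / 22.5 = 0.9 in from the vertical weld.
Polar moment about centroid: J = I_x + I_y = [13.5³/12 + 2×4.5×6.75²] + [13.5×0.9² + 2(4.5³/12 + 4.5×1.35²)] = 657.6 in³.
Direct shear f_v = P/L_w = 136 / 22.5 = 6.044 kip/in (vertical).
Torsion M = P·e = 136 × 8.5 = 1156 kip·in.
Critical point at (x, y) = (3.6, 6.75) from centroid. f_tx = M·y/J = 11.87 kip/in; f_ty = M·x/J = 6.328 kip/in.
Resultant f_max = √[f_tx² + (f_v + f_ty)²] = √[11.87² + (6.044 + 6.328)²] = 17.14 kip/in.
Capacity per unit length: φr_n = 0.75 × 0.6 × 90 × (0.707 × 0.5) = 14.32 kip/in.
17.14 > 14.32 → NOT adequate.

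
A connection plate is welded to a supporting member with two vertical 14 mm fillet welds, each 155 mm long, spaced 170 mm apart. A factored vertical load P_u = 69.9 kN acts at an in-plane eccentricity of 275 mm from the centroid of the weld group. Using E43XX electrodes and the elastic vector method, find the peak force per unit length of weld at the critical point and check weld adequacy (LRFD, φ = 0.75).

f_max ≈ 952 N/mm; adequate

E43XX → F_EXX = 430 MPa.
Total weld length L_w = 310 mm. Treat welds as unit-width lines.
Polar moment about centroid: J = 2[d³/12 + d(b/2)²] = 2[155³/12 + 155×85²] = 2860000 mm³.
Direct shear f_v = P/L_w = 69.9×10³ / 310 = 225.5 N/mm (vertical).
Torsion M = P·e = 69.9×10³ × 275 = 19222000 N·mm.
Critical point at (x, y) = (85, 77.5) from centroid. f_tx = M·y/J = 520.8 N/mm; f_ty = M·x/J = 571.2 N/mm.
Resultant f_max = √[f_tx² + (f_v + f_ty)²] = √[520.8² + (225.5 + 571.2)²] = 951.8 N/mm.
Capacity per unit length: φr_n = 0.75 × 0.6 × 430 × (0.707 × 14) = 1915 N/mm.
951.8 ≤ 1915 → adequate.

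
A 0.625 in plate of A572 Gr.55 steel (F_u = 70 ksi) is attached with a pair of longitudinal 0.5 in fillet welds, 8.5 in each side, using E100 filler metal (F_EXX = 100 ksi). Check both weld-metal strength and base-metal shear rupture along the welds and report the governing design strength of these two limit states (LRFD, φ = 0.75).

t_e = 0.707 × 0.5 = 0.3535 in; L = 17 in.
Weld metal: φR_n = 0.75 × 0.6 × 100 × 0.3535 × 17 = 270.4 kips.
Base metal (shear rupture): φR_n = 0.75 × 0.6 × 70 × 0.625 × 17 = 334.7 kips.
Governing: weld metal.

φR_n ≈ 270 kips (weld metal governs)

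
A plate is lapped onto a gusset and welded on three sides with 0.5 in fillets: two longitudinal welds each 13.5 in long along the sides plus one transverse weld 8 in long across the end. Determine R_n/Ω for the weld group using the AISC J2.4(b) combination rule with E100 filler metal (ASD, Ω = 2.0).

R_n/Ω ≈ 371 kip

E100XX → F_EXX = 100 ksi.
t_e = 0.707 × 0.5 = 0.3535 in.
R_nwl = 0.6 × 100 × 0.3535 × 27 = 572.7 kip (longitudinal, 2 welds).
R_nwt = 0.6 × 100 × 0.3535 × 8 = 169.7 kip (transverse, base value).
(i) R_nwl + R_nwt = 742.3 kip; (ii) 0.85 R_nwl + 1.5 R_nwt = 741.3 kip.
R_n = max = 742.3 kip [governs: (i)]; R_n/Ω = 371.2 kip.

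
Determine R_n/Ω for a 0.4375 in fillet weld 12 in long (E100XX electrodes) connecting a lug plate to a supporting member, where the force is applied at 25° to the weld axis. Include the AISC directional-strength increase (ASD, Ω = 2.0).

E100XX → F_EXX = 100 ksi.
t_e = 0.707 × 0.4375 = 0.3093 in; A_we = 0.3093 × 12 = 3.712 in².
Directional factor: 1.0 + 0.5 sin^1.5(25°) = 1.137.
F_nw = 0.6 × 100 × 1.137 = 68.24 ksi.
R_n/Ω = (68.24 × 3.712) / 2.0 = 126.6 kip.

R_n/Ω ≈ 127 kip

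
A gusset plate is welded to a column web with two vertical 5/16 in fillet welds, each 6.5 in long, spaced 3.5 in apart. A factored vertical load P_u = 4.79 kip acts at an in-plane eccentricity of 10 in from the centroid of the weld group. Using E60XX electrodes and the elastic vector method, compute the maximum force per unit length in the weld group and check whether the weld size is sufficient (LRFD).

E60XX → F_EXX = 60 ksi.
Total weld length L_w = 13 in. Treat welds as unit-width lines.
Polar moment about centroid: J = 2[d³/12 + d(b/2)²] = 2[6.5³/12 + 6.5×1.75²] = 85.58 in³.
Direct shear f_v = P/L_w = 4.79 / 13 = 0.3685 kip/in (vertical).
Torsion M = P·e = 4.79 × 10 = 47.9 kip·in.
Critical point at (x, y) = (1.75, 3.25) from centroid. f_tx = M·y/J = 1.819 kip/in; f_ty = M·x/J = 0.9795 kip/in.
Resultant f_max = √[f_tx² + (f_v + f_ty)²] = √[1.819² + (0.3685 + 0.9795)²] = 2.264 kip/in.
Capacity per unit length: φr_n = 0.75 × 0.6 × 60 × (0.707 × 0.3125) = 5.965 kip/in.
2.264 ≤ 5.965 → adequate.

f_max ≈ 2.26 kip/in; adequate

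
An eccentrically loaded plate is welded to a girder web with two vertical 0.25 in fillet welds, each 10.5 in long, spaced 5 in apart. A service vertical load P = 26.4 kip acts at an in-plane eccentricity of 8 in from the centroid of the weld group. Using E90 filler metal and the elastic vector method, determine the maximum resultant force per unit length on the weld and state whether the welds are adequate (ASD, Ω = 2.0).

E90XX → F_EXX = 90 ksi.
Total weld length L_w = 21 in. Treat welds as unit-width lines.
Polar moment about centroid: J = 2[d³/12 + d(b/2)²] = 2[10.5³/12 + 10.5×2.5²] = 324.2 in³.
Direct shear f_v = P/L_w = 26.4 / 21 = 1.257 kip/in (vertical).
Torsion M = P·e = 26.4 × 8 = 211.2 kip·in.
Critical point at (x, y) = (2.5, 5.25) from centroid. f_tx = M·y/J = 3.42 kip/in; f_ty = M·x/J = 1.629 kip/in.
Resultant f_max = √[f_tx² + (f_v + f_ty)²] = √[3.42² + (1.257 + 1.629)²] = 4.475 kip/in.
Capacity per unit length: r_n/Ω = (1/2.0) × 0.6 × 90 × (0.707 × 0.25) = 4.772 kip/in.
4.475 ≤ 4.772 → adequate.

f_max ≈ 4.48 kip/in; adequate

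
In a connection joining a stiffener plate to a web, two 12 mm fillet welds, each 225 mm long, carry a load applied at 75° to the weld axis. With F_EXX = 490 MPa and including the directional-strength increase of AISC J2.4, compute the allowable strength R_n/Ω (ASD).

R_n/Ω ≈ 828 kN

t_e = 0.707 × 12 = 8.484 mm; A_we = 8.484 × 450 = 3818 mm².
Directional factor: 1.0 + 0.5 sin^1.5(75°) = 1.475.
F_nw = 0.6 × 490 × 1.475 = 433.6 MPa.
R_n/Ω = (433.6 × 3818) / 2.0 × 10⁻³ = 827.6 kN.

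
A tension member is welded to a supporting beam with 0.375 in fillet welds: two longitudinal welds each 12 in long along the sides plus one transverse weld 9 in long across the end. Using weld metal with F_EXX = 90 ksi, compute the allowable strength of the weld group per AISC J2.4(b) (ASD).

t_e = 0.707 × 0.375 = 0.2651 in.
R_nwl = 0.6 × 90 × 0.2651 × 24 = 343.6 kips (longitudinal, 2 welds).
R_nwt = 0.6 × 90 × 0.2651 × 9 = 128.9 kips (transverse, base value).
(i) R_nwl + R_nwt = 472.5 kips; (ii) 0.85 R_nwl + 1.5 R_nwt = 485.3 kips.
R_n = max = 485.3 kips [governs: (ii)]; R_n/Ω = 242.7 kips.

R_n/Ω ≈ 243 kips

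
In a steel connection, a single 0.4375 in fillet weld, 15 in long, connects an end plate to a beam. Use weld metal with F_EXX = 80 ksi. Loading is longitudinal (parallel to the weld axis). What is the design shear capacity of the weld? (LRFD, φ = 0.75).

Effective throat t_e = 0.707 × 0.4375 = 0.3093 in.
Total length L = 15 in; A_we = 0.3093 × 15 = 4.64 in².
F_nw = 0.6 F_EXX = 0.6 × 80 = 48 ksi.
φR_n = 0.75 × 48 × 4.64 = 167 kip.

φR_n ≈ 167 kip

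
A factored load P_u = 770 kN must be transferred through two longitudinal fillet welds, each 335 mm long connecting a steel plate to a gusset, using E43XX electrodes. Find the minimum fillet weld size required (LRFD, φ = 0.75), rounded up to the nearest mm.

w = 9 mm

E43XX → F_EXX = 430 MPa.
Total weld length L = 670 mm.
Required throat t_e = P_u / (φ × 0.6 F_EXX × L) = 770 / (0.75 × 0.6 × 430 × 670 × 10⁻³) = 5.939 mm.
Required leg w = t_e / 0.707 = 8.401 mm → use 9 mm.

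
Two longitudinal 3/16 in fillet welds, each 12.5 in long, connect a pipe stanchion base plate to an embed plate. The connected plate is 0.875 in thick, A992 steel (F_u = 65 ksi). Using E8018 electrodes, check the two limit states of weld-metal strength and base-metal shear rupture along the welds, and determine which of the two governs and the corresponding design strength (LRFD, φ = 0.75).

φR_n ≈ 119 kips (weld metal governs)

E80XX → F_EXX = 80 ksi.
t_e = 0.707 × 0.1875 = 0.1326 in; L = 25 in.
Weld metal: φR_n = 0.75 × 0.6 × 80 × 0.1326 × 25 = 119.3 kips.
Base metal (shear rupture): φR_n = 0.75 × 0.6 × 65 × 0.875 × 25 = 639.8 kips.
Governing: weld metal.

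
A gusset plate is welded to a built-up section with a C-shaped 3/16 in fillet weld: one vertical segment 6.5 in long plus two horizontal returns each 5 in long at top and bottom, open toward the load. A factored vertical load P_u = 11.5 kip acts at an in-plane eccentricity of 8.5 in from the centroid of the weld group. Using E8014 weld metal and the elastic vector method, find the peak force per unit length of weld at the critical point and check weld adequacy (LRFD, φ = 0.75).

f_max ≈ 3.22 kip/in; adequate

E80XX → F_EXX = 80 ksi.
Total weld length L_w = 16.5 in. Treat welds as unit-width lines.
Centroid: x̄ = 2×5×2.5 / 16.5 = 1.515 in from the vertical weld.
Polar moment about centroid: J = I_x + I_y = [6.5³/12 + 2×5×3.25²] + [6.5×1.515² + 2(5³/12 + 5×0.9848²)] = 174 in³.
Direct shear f_v = P/L_w = 11.5 / 16.5 = 0.697 kip/in (vertical).
Torsion M = P·e = 11.5 × 8.5 = 97.75 kip·in.
Critical point at (x, y) = (3.485, 3.25) from centroid. f_tx = M·y/J = 1.826 kip/in; f_ty = M·x/J = 1.958 kip/in.
Resultant f_max = √[f_tx² + (f_v + f_ty)²] = √[1.826² + (0.697 + 1.958)²] = 3.222 kip/in.
Capacity per unit length: φr_n = 0.75 × 0.6 × 80 × (0.707 × 0.1875) = 4.772 kip/in.
3.222 ≤ 4.772 → adequate.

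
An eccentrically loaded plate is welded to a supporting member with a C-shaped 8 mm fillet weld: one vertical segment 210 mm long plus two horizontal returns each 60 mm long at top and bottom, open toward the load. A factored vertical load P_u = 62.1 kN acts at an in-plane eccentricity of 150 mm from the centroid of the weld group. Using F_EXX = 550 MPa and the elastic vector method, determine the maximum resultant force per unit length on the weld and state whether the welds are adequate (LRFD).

Total weld length L_w = 330 mm. Treat welds as unit-width lines.
Centroid: x̄ = 2×60×30 / 330 = 10.91 mm from the vertical weld.
Polar moment about centroid: J = I_x + I_y = [210³/12 + 2×60×105²] + [210×10.91² + 2(60³/12 + 60×19.09²)] = 2199000 mm³.
Direct shear f_v = P/L_w = 62.1×10³ / 330 = 188.2 N/mm (vertical).
Torsion M = P·e = 62.1×10³ × 150 = 9315000 N·mm.
Critical point at (x, y) = (49.09, 105) from centroid. f_tx = M·y/J = 444.7 N/mm; f_ty = M·x/J = 207.9 N/mm.
Resultant f_max = √[f_tx² + (f_v + f_ty)²] = √[444.7² + (188.2 + 207.9)²] = 595.5 N/mm.
Capacity per unit length: φr_n = 0.75 × 0.6 × 550 × (0.707 × 8) = 1400 N/mm.
595.5 ≤ 1400 → adequate.

f_max ≈ 596 N/mm; adequate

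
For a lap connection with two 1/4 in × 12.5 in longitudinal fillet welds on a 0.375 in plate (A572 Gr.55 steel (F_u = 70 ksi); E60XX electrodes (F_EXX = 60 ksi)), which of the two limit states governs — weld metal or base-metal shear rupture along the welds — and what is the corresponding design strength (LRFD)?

t_e = 0.707 × 0.25 = 0.1767 in; L = 25 in.
Weld metal: φR_n = 0.75 × 0.6 × 60 × 0.1767 × 25 = 119.3 kips.
Base metal (shear rupture): φR_n = 0.75 × 0.6 × 70 × 0.375 × 25 = 295.3 kips.
Governing: weld metal.

φR_n ≈ 119 kips (weld metal governs)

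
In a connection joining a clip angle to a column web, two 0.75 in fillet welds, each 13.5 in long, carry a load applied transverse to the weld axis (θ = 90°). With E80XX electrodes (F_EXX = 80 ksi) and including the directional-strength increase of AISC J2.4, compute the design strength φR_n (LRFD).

t_e = 0.707 × 0.75 = 0.5302 in; A_we = 0.5302 × 27 = 14.32 in².
Directional factor: 1.0 + 0.5 sin^1.5(90°) = 1.5.
F_nw = 0.6 × 80 × 1.5 = 72 ksi.
φR_n = 0.75 × 72 × 14.32 = 773.1 kips.

φR_n ≈ 773 kips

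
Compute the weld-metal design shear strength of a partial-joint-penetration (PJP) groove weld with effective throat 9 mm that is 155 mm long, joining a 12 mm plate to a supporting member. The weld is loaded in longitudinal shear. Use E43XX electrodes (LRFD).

E43XX → F_EXX = 430 MPa.
Effective throat (given) t_e = 9 mm.
A_we = 9 × 155 = 1395 mm².
F_nw = 0.6 F_EXX = 258 MPa.
φR_n = 0.75 × 258 × 1395 × 10⁻³ = 269.9 kN.

φR_n ≈ 270 kN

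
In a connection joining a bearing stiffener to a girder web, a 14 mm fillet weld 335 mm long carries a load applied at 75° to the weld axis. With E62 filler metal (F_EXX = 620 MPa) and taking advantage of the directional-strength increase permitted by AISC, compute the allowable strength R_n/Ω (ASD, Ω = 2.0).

R_n/Ω ≈ 909 kN

t_e = 0.707 × 14 = 9.898 mm; A_we = 9.898 × 335 = 3316 mm².
Directional factor: 1.0 + 0.5 sin^1.5(75°) = 1.475.
F_nw = 0.6 × 620 × 1.475 = 548.6 MPa.
R_n/Ω = (548.6 × 3316) / 2.0 × 10⁻³ = 909.5 kN.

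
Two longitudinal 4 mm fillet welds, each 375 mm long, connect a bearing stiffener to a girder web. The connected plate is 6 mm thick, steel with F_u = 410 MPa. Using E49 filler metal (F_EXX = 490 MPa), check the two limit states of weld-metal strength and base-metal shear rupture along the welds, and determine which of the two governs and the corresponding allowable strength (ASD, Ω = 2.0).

t_e = 0.707 × 4 = 2.828 mm; L = 750 mm.
Weld metal: R_n/Ω = (1/2.0) × 0.6 × 490 × 2.828 × 750 × 10⁻³ = 311.8 kN.
Base metal (shear rupture): R_n/Ω = (1/2.0) × 0.6 × 410 × 6 × 750 × 10⁻³ = 553.5 kN.
Governing: weld metal.

R_n/Ω ≈ 312 kN (weld metal governs)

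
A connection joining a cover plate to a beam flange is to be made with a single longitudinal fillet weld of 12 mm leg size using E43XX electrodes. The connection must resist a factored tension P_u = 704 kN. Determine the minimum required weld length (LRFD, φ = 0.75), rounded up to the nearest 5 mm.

E43XX → F_EXX = 430 MPa.
Throat t_e = 0.707 × 12 = 8.484 mm.
φr_n = 0.75 × 0.6 × 430 × 8.484 × 10⁻³ = 1.642 kN/mm.
L_req = P_u / φr_n = 704 / 1.642 = 428.8 mm total.
Round up → use L = 430 mm.

L = 430 mm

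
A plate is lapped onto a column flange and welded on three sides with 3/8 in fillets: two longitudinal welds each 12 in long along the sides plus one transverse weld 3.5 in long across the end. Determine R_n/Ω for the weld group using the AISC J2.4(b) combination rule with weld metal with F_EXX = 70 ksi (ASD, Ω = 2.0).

R_n/Ω ≈ 153 kips

t_e = 0.707 × 0.375 = 0.2651 in.
R_nwl = 0.6 × 70 × 0.2651 × 24 = 267.2 kips (longitudinal, 2 welds).
R_nwt = 0.6 × 70 × 0.2651 × 3.5 = 38.97 kips (transverse, base value).
(i) R_nwl + R_nwt = 306.2 kips; (ii) 0.85 R_nwl + 1.5 R_nwt = 285.6 kips.
R_n = max = 306.2 kips [governs: (i)]; R_n/Ω = 153.1 kips.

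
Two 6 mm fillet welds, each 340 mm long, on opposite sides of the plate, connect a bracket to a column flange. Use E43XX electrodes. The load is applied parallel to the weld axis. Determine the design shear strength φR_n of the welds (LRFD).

φR_n ≈ 558 kN

E43XX → F_EXX = 430 MPa.
Effective throat t_e = 0.707 × 6 = 4.242 mm.
Total length L = 680 mm; A_we = 4.242 × 680 = 2885 mm².
F_nw = 0.6 F_EXX = 0.6 × 430 = 258 MPa.
φR_n = 0.75 × 258 × 2885 × 10⁻³ = 558.2 kN.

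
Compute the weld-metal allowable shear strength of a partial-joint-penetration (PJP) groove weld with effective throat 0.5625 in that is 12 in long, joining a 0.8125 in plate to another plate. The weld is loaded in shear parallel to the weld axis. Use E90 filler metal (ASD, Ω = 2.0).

R_n/Ω ≈ 182 kips

E90XX → F_EXX = 90 ksi.
Effective throat (given) t_e = 0.5625 in.
A_we = 0.5625 × 12 = 6.75 in².
F_nw = 0.6 F_EXX = 54 ksi.
R_n/Ω = (54 × 6.75) / 2.0 = 182.2 kips.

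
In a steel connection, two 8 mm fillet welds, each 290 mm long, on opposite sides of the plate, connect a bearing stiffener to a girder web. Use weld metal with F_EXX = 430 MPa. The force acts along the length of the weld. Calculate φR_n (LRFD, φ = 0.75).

φR_n ≈ 635 kN

Effective throat t_e = 0.707 × 8 = 5.656 mm.
Total length L = 580 mm; A_we = 5.656 × 580 = 3280 mm².
F_nw = 0.6 F_EXX = 0.6 × 430 = 258 MPa.
φR_n = 0.75 × 258 × 3280 × 10⁻³ = 634.8 kN.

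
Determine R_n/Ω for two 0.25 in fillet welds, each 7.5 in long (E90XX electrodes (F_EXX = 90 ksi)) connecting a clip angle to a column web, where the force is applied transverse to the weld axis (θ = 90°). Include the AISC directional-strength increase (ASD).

R_n/Ω ≈ 107 kips

t_e = 0.707 × 0.25 = 0.1767 in; A_we = 0.1767 × 15 = 2.651 in².
Directional factor: 1.0 + 0.5 sin^1.5(90°) = 1.5.
F_nw = 0.6 × 90 × 1.5 = 81 ksi.
R_n/Ω = (81 × 2.651) / 2.0 = 107.4 kips.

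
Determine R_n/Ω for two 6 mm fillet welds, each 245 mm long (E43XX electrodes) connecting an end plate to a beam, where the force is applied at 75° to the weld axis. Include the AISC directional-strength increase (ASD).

E43XX → F_EXX = 430 MPa.
t_e = 0.707 × 6 = 4.242 mm; A_we = 4.242 × 490 = 2079 mm².
Directional factor: 1.0 + 0.5 sin^1.5(75°) = 1.475.
F_nw = 0.6 × 430 × 1.475 = 380.5 MPa.
R_n/Ω = (380.5 × 2079) / 2.0 × 10⁻³ = 395.4 kN.

R_n/Ω ≈ 395 kN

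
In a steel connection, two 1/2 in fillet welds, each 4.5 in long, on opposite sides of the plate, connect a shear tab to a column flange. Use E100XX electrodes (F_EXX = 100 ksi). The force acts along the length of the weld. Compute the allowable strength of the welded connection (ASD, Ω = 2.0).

Effective throat t_e = 0.707 × 0.5 = 0.3535 in.
Total length L = 9 in; A_we = 0.3535 × 9 = 3.181 in².
F_nw = 0.6 F_EXX = 0.6 × 100 = 60 ksi.
R_n = 60 × 3.181 = 190.9 kip; R_n/Ω = 190.9/2.0 = 95.44 kip.

R_n/Ω ≈ 95.4 kip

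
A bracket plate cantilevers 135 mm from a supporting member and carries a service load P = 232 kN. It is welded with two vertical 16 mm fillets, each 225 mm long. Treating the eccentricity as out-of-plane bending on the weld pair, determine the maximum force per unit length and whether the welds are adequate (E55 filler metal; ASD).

E55XX → F_EXX = 550 MPa.
L_w = 2 × 225 = 450 mm; section modulus (unit throat) S = 2 × L²/6 = 16880 mm².
Direct shear f_v = P/L_w = 232×10³/450 = 515.6 N/mm.
Moment M = P × e = 232×10³ × 135 = 31320000 N·mm; bending f_b = M/S = 1856 N/mm.
f_max = √(f_v² + f_b²) = √(515.6² + 1856²) = 1926 N/mm.
r_n/Ω = (1/2.0) × 0.6 × 550 × (0.707 × 16) = 1866 N/mm → NOT adequate.

f_max ≈ 1930 N/mm; NOT adequate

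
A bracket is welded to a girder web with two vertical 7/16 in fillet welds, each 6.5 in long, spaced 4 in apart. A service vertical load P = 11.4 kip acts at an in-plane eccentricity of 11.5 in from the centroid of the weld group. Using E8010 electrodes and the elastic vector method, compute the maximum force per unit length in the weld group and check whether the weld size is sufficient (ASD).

E80XX → F_EXX = 80 ksi.
Total weld length L_w = 13 in. Treat welds as unit-width lines.
Polar moment about centroid: J = 2[d³/12 + d(b/2)²] = 2[6.5³/12 + 6.5×2²] = 97.77 in³.
Direct shear f_v = P/L_w = 11.4 / 13 = 0.8769 kip/in (vertical).
Torsion M = P·e = 11.4 × 11.5 = 131.1 kip·in.
Critical point at (x, y) = (2, 3.25) from centroid. f_tx = M·y/J = 4.358 kip/in; f_ty = M·x/J = 2.682 kip/in.
Resultant f_max = √[f_tx² + (f_v + f_ty)²] = √[4.358² + (0.8769 + 2.682)²] = 5.626 kip/in.
Capacity per unit length: r_n/Ω = (1/2.0) × 0.6 × 80 × (0.707 × 0.4375) = 7.423 kip/in.
5.626 ≤ 7.423 → adequate.

f_max ≈ 5.63 kip/in; adequate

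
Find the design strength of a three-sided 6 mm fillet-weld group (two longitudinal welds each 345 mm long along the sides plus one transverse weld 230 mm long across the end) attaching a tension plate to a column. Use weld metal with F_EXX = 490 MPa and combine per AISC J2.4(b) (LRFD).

φR_n ≈ 871 kN

t_e = 0.707 × 6 = 4.242 mm.
R_nwl = 0.6 × 490 × 4.242 × 690 × 10⁻³ = 860.5 kN (longitudinal, 2 welds).
R_nwt = 0.6 × 490 × 4.242 × 230 × 10⁻³ = 286.8 kN (transverse, base value).
(i) R_nwl + R_nwt = 1147 kN; (ii) 0.85 R_nwl + 1.5 R_nwt = 1162 kN.
R_n = max = 1162 kN [governs: (ii)]; φR_n = 871.3 kN.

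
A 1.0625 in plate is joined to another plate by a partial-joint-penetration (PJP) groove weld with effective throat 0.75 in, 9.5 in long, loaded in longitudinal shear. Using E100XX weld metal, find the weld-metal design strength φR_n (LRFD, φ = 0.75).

φR_n ≈ 321 kips

E100XX → F_EXX = 100 ksi.
Effective throat (given) t_e = 0.75 in.
A_we = 0.75 × 9.5 = 7.125 in².
F_nw = 0.6 F_EXX = 60 ksi.
φR_n = 0.75 × 60 × 7.125 = 320.6 kips.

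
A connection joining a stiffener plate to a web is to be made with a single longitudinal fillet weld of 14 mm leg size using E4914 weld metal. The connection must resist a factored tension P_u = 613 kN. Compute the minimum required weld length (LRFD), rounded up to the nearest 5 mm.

L = 285 mm

E49XX → F_EXX = 490 MPa.
Throat t_e = 0.707 × 14 = 9.898 mm.
φr_n = 0.75 × 0.6 × 490 × 9.898 × 10⁻³ = 2.183 kN/mm.
L_req = P_u / φr_n = 613 / 2.183 = 280.9 mm total.
Round up → use L = 285 mm.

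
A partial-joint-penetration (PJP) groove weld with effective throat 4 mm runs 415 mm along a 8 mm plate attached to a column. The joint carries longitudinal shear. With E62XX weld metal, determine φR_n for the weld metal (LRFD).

E62XX → F_EXX = 620 MPa.
Effective throat (given) t_e = 4 mm.
A_we = 4 × 415 = 1660 mm².
F_nw = 0.6 F_EXX = 372 MPa.
φR_n = 0.75 × 372 × 1660 × 10⁻³ = 463.1 kN.

φR_n ≈ 463 kN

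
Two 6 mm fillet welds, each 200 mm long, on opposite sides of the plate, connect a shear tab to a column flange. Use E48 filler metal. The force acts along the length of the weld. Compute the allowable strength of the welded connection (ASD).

E48XX → F_EXX = 480 MPa.
Effective throat t_e = 0.707 × 6 = 4.242 mm.
Total length L = 400 mm; A_we = 4.242 × 400 = 1697 mm².
F_nw = 0.6 F_EXX = 0.6 × 480 = 288 MPa.
R_n = 288 × 1697 × 10⁻³ = 488.7 kN; R_n/Ω = 488.7/2.0 = 244.3 kN.

R_n/Ω ≈ 244 kN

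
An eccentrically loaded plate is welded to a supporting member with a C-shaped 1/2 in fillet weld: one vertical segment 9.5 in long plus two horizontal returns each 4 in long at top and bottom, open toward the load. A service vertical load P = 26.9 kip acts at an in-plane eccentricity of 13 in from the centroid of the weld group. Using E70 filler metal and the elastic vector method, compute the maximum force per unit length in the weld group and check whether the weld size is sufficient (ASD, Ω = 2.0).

f_max ≈ 8.02 kip/in; NOT adequate

E70XX → F_EXX = 70 ksi.
Total weld length L_w = 17.5 in. Treat welds as unit-width lines.
Centroid: x̄ = 2×4×2 / 17.5 = 0.9143 in from the vertical weld.
Polar moment about centroid: J = I_x + I_y = [9.5³/12 + 2×4×4.75²] + [9.5×0.9143² + 2(4³/12 + 4×1.086²)] = 280 in³.
Direct shear f_v = P/L_w = 26.9 / 17.5 = 1.537 kip/in (vertical).
Torsion M = P·e = 26.9 × 13 = 349.7 kip·in.
Critical point at (x, y) = (3.086, 4.75) from centroid. f_tx = M·y/J = 5.933 kip/in; f_ty = M·x/J = 3.854 kip/in.
Resultant f_max = √[f_tx² + (f_v + f_ty)²] = √[5.933² + (1.537 + 3.854)²] = 8.016 kip/in.
Capacity per unit length: r_n/Ω = (1/2.0) × 0.6 × 70 × (0.707 × 0.5) = 7.423 kip/in.
8.016 > 7.423 → NOT adequate.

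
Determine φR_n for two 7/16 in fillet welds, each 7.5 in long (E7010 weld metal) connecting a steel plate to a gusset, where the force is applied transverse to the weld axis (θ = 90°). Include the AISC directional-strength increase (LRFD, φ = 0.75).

E70XX → F_EXX = 70 ksi.
t_e = 0.707 × 0.4375 = 0.3093 in; A_we = 0.3093 × 15 = 4.64 in².
Directional factor: 1.0 + 0.5 sin^1.5(90°) = 1.5.
F_nw = 0.6 × 70 × 1.5 = 63 ksi.
φR_n = 0.75 × 63 × 4.64 = 219.2 kip.

φR_n ≈ 219 kip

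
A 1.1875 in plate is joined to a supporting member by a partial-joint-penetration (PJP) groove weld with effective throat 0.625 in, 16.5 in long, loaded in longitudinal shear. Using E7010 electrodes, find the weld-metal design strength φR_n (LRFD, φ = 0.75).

E70XX → F_EXX = 70 ksi.
Effective throat (given) t_e = 0.625 in.
A_we = 0.625 × 16.5 = 10.31 in².
F_nw = 0.6 F_EXX = 42 ksi.
φR_n = 0.75 × 42 × 10.31 = 324.8 kip.

φR_n ≈ 325 kip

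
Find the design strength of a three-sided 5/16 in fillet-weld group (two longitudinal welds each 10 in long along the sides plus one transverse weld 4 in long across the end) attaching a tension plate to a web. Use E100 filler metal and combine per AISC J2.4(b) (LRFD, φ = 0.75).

φR_n ≈ 239 kip

E100XX → F_EXX = 100 ksi.
t_e = 0.707 × 0.3125 = 0.2209 in.
R_nwl = 0.6 × 100 × 0.2209 × 20 = 265.1 kip (longitudinal, 2 welds).
R_nwt = 0.6 × 100 × 0.2209 × 4 = 53.02 kip (transverse, base value).
(i) R_nwl + R_nwt = 318.1 kip; (ii) 0.85 R_nwl + 1.5 R_nwt = 304.9 kip.
R_n = max = 318.1 kip [governs: (i)]; φR_n = 238.6 kip.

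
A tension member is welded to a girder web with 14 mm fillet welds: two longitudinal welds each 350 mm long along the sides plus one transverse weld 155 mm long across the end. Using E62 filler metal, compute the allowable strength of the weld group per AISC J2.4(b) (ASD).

R_n/Ω ≈ 1570 kN

E62XX → F_EXX = 620 MPa.
t_e = 0.707 × 14 = 9.898 mm.
R_nwl = 0.6 × 620 × 9.898 × 700 × 10⁻³ = 2577 kN (longitudinal, 2 welds).
R_nwt = 0.6 × 620 × 9.898 × 155 × 10⁻³ = 570.7 kN (transverse, base value).
(i) R_nwl + R_nwt = 3148 kN; (ii) 0.85 R_nwl + 1.5 R_nwt = 3047 kN.
R_n = max = 3148 kN [governs: (i)]; R_n/Ω = 1574 kN.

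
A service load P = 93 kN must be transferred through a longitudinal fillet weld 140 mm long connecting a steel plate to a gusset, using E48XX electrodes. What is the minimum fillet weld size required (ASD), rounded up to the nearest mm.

E48XX → F_EXX = 480 MPa.
Total weld length L = 140 mm.
Required throat t_e = P × Ω / (0.6 F_EXX × L) = 93 × 2.0 / (0.6 × 480 × 140 × 10⁻³) = 4.613 mm.
Required leg w = t_e / 0.707 = 6.525 mm → use 7 mm.

w = 7 mm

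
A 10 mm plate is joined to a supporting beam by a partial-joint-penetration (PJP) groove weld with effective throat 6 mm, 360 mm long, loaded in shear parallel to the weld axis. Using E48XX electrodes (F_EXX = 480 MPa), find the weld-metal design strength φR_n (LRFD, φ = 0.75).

Effective throat (given) t_e = 6 mm.
A_we = 6 × 360 = 2160 mm².
F_nw = 0.6 F_EXX = 288 MPa.
φR_n = 0.75 × 288 × 2160 × 10⁻³ = 466.6 kN.

φR_n ≈ 467 kN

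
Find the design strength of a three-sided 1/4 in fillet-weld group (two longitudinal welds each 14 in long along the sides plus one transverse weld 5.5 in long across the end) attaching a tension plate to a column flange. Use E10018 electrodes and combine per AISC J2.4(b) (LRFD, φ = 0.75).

φR_n ≈ 266 kip

E100XX → F_EXX = 100 ksi.
t_e = 0.707 × 0.25 = 0.1767 in.
R_nwl = 0.6 × 100 × 0.1767 × 28 = 296.9 kip (longitudinal, 2 welds).
R_nwt = 0.6 × 100 × 0.1767 × 5.5 = 58.33 kip (transverse, base value).
(i) R_nwl + R_nwt = 355.3 kip; (ii) 0.85 R_nwl + 1.5 R_nwt = 339.9 kip.
R_n = max = 355.3 kip [governs: (i)]; φR_n = 266.5 kip.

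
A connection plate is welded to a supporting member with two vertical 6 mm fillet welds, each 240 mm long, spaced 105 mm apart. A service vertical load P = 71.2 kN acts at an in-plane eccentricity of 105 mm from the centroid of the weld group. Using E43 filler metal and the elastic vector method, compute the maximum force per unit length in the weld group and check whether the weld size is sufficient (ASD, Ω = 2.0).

E43XX → F_EXX = 430 MPa.
Total weld length L_w = 480 mm. Treat welds as unit-width lines.
Polar moment about centroid: J = 2[d³/12 + d(b/2)²] = 2[240³/12 + 240×52.5²] = 3627000 mm³.
Direct shear f_v = P/L_w = 71.2×10³ / 480 = 148.3 N/mm (vertical).
Torsion M = P·e = 71.2×10³ × 105 = 7476000 N·mm.
Critical point at (x, y) = (52.5, 120) from centroid. f_tx = M·y/J = 247.3 N/mm; f_ty = M·x/J = 108.2 N/mm.
Resultant f_max = √[f_tx² + (f_v + f_ty)²] = √[247.3² + (148.3 + 108.2)²] = 356.4 N/mm.
Capacity per unit length: r_n/Ω = (1/2.0) × 0.6 × 430 × (0.707 × 6) = 547.2 N/mm.
356.4 ≤ 547.2 → adequate.

f_max ≈ 356 N/mm; adequate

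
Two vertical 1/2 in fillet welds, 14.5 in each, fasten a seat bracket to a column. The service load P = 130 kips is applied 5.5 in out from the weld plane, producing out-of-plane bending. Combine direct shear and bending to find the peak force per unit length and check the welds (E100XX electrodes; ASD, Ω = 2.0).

E100XX → F_EXX = 100 ksi.
L_w = 2 × 14.5 = 29 in; section modulus (unit throat) S = 2 × L²/6 = 70.08 in².
Direct shear f_v = P/L_w = 130/29 = 4.483 kip/in.
Moment M = P × e = 130 × 5.5 = 715 kip·in; bending f_b = M/S = 10.2 kip/in.
f_max = √(f_v² + f_b²) = √(4.483² + 10.2²) = 11.14 kip/in.
r_n/Ω = (1/2.0) × 0.6 × 100 × (0.707 × 0.5) = 10.6 kip/in → NOT adequate.

f_max ≈ 11.1 kip/in; NOT adequate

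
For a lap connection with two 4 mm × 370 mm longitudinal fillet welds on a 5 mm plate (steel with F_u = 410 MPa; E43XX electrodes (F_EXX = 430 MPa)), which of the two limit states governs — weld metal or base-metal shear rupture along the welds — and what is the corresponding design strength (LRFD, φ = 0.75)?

φR_n ≈ 405 kN (weld metal governs)

t_e = 0.707 × 4 = 2.828 mm; L = 740 mm.
Weld metal: φR_n = 0.75 × 0.6 × 430 × 2.828 × 740 × 10⁻³ = 404.9 kN.
Base metal (shear rupture): φR_n = 0.75 × 0.6 × 410 × 5 × 740 × 10⁻³ = 682.7 kN.
Governing: weld metal.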